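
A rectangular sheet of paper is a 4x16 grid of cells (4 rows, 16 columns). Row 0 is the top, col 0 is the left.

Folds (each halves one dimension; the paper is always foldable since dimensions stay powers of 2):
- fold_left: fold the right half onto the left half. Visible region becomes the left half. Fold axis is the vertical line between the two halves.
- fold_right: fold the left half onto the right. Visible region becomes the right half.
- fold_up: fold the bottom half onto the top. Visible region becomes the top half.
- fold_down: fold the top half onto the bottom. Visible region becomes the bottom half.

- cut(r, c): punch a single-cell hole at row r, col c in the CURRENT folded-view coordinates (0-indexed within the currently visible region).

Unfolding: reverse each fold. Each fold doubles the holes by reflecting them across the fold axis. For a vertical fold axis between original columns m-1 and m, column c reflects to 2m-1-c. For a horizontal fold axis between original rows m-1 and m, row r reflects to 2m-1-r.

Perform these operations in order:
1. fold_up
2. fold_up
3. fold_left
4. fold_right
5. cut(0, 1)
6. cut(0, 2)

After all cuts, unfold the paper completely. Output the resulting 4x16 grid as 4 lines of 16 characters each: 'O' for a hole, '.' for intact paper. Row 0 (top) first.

Answer: .OO..OO..OO..OO.
.OO..OO..OO..OO.
.OO..OO..OO..OO.
.OO..OO..OO..OO.

Derivation:
Op 1 fold_up: fold axis h@2; visible region now rows[0,2) x cols[0,16) = 2x16
Op 2 fold_up: fold axis h@1; visible region now rows[0,1) x cols[0,16) = 1x16
Op 3 fold_left: fold axis v@8; visible region now rows[0,1) x cols[0,8) = 1x8
Op 4 fold_right: fold axis v@4; visible region now rows[0,1) x cols[4,8) = 1x4
Op 5 cut(0, 1): punch at orig (0,5); cuts so far [(0, 5)]; region rows[0,1) x cols[4,8) = 1x4
Op 6 cut(0, 2): punch at orig (0,6); cuts so far [(0, 5), (0, 6)]; region rows[0,1) x cols[4,8) = 1x4
Unfold 1 (reflect across v@4): 4 holes -> [(0, 1), (0, 2), (0, 5), (0, 6)]
Unfold 2 (reflect across v@8): 8 holes -> [(0, 1), (0, 2), (0, 5), (0, 6), (0, 9), (0, 10), (0, 13), (0, 14)]
Unfold 3 (reflect across h@1): 16 holes -> [(0, 1), (0, 2), (0, 5), (0, 6), (0, 9), (0, 10), (0, 13), (0, 14), (1, 1), (1, 2), (1, 5), (1, 6), (1, 9), (1, 10), (1, 13), (1, 14)]
Unfold 4 (reflect across h@2): 32 holes -> [(0, 1), (0, 2), (0, 5), (0, 6), (0, 9), (0, 10), (0, 13), (0, 14), (1, 1), (1, 2), (1, 5), (1, 6), (1, 9), (1, 10), (1, 13), (1, 14), (2, 1), (2, 2), (2, 5), (2, 6), (2, 9), (2, 10), (2, 13), (2, 14), (3, 1), (3, 2), (3, 5), (3, 6), (3, 9), (3, 10), (3, 13), (3, 14)]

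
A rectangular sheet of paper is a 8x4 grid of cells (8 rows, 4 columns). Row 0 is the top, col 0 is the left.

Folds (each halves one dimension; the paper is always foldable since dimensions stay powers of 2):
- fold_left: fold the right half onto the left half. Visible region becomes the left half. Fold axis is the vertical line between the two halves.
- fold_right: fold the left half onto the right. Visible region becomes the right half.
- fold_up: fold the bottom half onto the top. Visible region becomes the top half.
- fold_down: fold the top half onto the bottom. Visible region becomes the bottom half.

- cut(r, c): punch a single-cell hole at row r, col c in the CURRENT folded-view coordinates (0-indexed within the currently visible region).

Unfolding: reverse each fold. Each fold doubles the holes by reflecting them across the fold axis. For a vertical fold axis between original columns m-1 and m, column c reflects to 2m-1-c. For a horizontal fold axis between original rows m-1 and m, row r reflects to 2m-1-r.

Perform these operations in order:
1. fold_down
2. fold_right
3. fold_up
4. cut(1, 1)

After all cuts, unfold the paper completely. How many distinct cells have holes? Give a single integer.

Answer: 8

Derivation:
Op 1 fold_down: fold axis h@4; visible region now rows[4,8) x cols[0,4) = 4x4
Op 2 fold_right: fold axis v@2; visible region now rows[4,8) x cols[2,4) = 4x2
Op 3 fold_up: fold axis h@6; visible region now rows[4,6) x cols[2,4) = 2x2
Op 4 cut(1, 1): punch at orig (5,3); cuts so far [(5, 3)]; region rows[4,6) x cols[2,4) = 2x2
Unfold 1 (reflect across h@6): 2 holes -> [(5, 3), (6, 3)]
Unfold 2 (reflect across v@2): 4 holes -> [(5, 0), (5, 3), (6, 0), (6, 3)]
Unfold 3 (reflect across h@4): 8 holes -> [(1, 0), (1, 3), (2, 0), (2, 3), (5, 0), (5, 3), (6, 0), (6, 3)]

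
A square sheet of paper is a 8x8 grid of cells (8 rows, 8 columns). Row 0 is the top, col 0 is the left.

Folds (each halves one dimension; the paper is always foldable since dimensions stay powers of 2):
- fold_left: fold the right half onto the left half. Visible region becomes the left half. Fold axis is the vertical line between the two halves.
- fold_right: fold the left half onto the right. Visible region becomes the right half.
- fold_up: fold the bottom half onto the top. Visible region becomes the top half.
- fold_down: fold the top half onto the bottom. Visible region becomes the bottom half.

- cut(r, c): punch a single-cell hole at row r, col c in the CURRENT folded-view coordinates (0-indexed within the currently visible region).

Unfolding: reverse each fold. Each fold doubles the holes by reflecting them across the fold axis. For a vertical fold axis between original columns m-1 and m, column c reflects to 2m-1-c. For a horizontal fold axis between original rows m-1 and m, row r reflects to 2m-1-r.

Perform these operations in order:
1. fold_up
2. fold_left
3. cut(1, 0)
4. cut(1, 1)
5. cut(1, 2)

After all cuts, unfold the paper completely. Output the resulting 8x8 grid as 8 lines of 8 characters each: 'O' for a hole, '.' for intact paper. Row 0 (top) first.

Answer: ........
OOO..OOO
........
........
........
........
OOO..OOO
........

Derivation:
Op 1 fold_up: fold axis h@4; visible region now rows[0,4) x cols[0,8) = 4x8
Op 2 fold_left: fold axis v@4; visible region now rows[0,4) x cols[0,4) = 4x4
Op 3 cut(1, 0): punch at orig (1,0); cuts so far [(1, 0)]; region rows[0,4) x cols[0,4) = 4x4
Op 4 cut(1, 1): punch at orig (1,1); cuts so far [(1, 0), (1, 1)]; region rows[0,4) x cols[0,4) = 4x4
Op 5 cut(1, 2): punch at orig (1,2); cuts so far [(1, 0), (1, 1), (1, 2)]; region rows[0,4) x cols[0,4) = 4x4
Unfold 1 (reflect across v@4): 6 holes -> [(1, 0), (1, 1), (1, 2), (1, 5), (1, 6), (1, 7)]
Unfold 2 (reflect across h@4): 12 holes -> [(1, 0), (1, 1), (1, 2), (1, 5), (1, 6), (1, 7), (6, 0), (6, 1), (6, 2), (6, 5), (6, 6), (6, 7)]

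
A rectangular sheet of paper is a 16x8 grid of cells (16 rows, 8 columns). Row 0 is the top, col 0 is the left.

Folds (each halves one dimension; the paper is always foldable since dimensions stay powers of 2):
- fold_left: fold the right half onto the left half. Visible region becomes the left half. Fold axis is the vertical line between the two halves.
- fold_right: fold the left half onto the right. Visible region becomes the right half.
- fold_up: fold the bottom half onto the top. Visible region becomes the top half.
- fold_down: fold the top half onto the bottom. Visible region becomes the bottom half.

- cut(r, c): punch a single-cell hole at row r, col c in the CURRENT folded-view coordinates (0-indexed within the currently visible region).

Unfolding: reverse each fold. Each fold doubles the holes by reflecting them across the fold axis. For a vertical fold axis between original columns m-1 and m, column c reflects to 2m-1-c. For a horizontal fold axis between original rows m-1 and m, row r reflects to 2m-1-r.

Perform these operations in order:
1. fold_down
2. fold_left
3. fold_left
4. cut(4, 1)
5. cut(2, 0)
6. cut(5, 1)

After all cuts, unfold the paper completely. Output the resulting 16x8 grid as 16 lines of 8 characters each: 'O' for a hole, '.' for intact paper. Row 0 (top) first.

Answer: ........
........
.OO..OO.
.OO..OO.
........
O..OO..O
........
........
........
........
O..OO..O
........
.OO..OO.
.OO..OO.
........
........

Derivation:
Op 1 fold_down: fold axis h@8; visible region now rows[8,16) x cols[0,8) = 8x8
Op 2 fold_left: fold axis v@4; visible region now rows[8,16) x cols[0,4) = 8x4
Op 3 fold_left: fold axis v@2; visible region now rows[8,16) x cols[0,2) = 8x2
Op 4 cut(4, 1): punch at orig (12,1); cuts so far [(12, 1)]; region rows[8,16) x cols[0,2) = 8x2
Op 5 cut(2, 0): punch at orig (10,0); cuts so far [(10, 0), (12, 1)]; region rows[8,16) x cols[0,2) = 8x2
Op 6 cut(5, 1): punch at orig (13,1); cuts so far [(10, 0), (12, 1), (13, 1)]; region rows[8,16) x cols[0,2) = 8x2
Unfold 1 (reflect across v@2): 6 holes -> [(10, 0), (10, 3), (12, 1), (12, 2), (13, 1), (13, 2)]
Unfold 2 (reflect across v@4): 12 holes -> [(10, 0), (10, 3), (10, 4), (10, 7), (12, 1), (12, 2), (12, 5), (12, 6), (13, 1), (13, 2), (13, 5), (13, 6)]
Unfold 3 (reflect across h@8): 24 holes -> [(2, 1), (2, 2), (2, 5), (2, 6), (3, 1), (3, 2), (3, 5), (3, 6), (5, 0), (5, 3), (5, 4), (5, 7), (10, 0), (10, 3), (10, 4), (10, 7), (12, 1), (12, 2), (12, 5), (12, 6), (13, 1), (13, 2), (13, 5), (13, 6)]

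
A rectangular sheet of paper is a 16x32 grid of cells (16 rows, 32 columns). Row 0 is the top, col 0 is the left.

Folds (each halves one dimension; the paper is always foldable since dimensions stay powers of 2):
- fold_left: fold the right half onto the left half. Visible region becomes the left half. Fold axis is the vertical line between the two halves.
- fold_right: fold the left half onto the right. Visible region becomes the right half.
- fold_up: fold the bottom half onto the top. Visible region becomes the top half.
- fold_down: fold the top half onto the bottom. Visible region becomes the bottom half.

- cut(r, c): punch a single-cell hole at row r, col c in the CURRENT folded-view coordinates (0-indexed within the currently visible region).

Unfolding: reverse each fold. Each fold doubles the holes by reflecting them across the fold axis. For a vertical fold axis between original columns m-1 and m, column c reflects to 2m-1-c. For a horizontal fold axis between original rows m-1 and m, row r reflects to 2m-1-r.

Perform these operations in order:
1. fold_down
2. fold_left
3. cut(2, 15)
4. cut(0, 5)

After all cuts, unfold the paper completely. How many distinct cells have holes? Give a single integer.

Answer: 8

Derivation:
Op 1 fold_down: fold axis h@8; visible region now rows[8,16) x cols[0,32) = 8x32
Op 2 fold_left: fold axis v@16; visible region now rows[8,16) x cols[0,16) = 8x16
Op 3 cut(2, 15): punch at orig (10,15); cuts so far [(10, 15)]; region rows[8,16) x cols[0,16) = 8x16
Op 4 cut(0, 5): punch at orig (8,5); cuts so far [(8, 5), (10, 15)]; region rows[8,16) x cols[0,16) = 8x16
Unfold 1 (reflect across v@16): 4 holes -> [(8, 5), (8, 26), (10, 15), (10, 16)]
Unfold 2 (reflect across h@8): 8 holes -> [(5, 15), (5, 16), (7, 5), (7, 26), (8, 5), (8, 26), (10, 15), (10, 16)]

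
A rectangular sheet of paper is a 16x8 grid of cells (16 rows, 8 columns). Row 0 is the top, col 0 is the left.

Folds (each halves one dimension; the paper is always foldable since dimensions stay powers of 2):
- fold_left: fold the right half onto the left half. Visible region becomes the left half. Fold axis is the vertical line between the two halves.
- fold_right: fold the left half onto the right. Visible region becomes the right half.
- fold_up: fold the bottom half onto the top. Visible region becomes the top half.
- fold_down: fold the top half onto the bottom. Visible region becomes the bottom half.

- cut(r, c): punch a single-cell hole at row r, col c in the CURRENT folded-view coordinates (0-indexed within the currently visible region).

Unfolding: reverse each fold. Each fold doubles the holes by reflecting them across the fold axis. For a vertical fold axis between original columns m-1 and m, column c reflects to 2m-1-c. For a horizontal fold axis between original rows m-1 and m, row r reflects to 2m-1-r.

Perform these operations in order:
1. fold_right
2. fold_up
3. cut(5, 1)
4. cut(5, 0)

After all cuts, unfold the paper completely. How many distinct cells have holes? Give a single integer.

Answer: 8

Derivation:
Op 1 fold_right: fold axis v@4; visible region now rows[0,16) x cols[4,8) = 16x4
Op 2 fold_up: fold axis h@8; visible region now rows[0,8) x cols[4,8) = 8x4
Op 3 cut(5, 1): punch at orig (5,5); cuts so far [(5, 5)]; region rows[0,8) x cols[4,8) = 8x4
Op 4 cut(5, 0): punch at orig (5,4); cuts so far [(5, 4), (5, 5)]; region rows[0,8) x cols[4,8) = 8x4
Unfold 1 (reflect across h@8): 4 holes -> [(5, 4), (5, 5), (10, 4), (10, 5)]
Unfold 2 (reflect across v@4): 8 holes -> [(5, 2), (5, 3), (5, 4), (5, 5), (10, 2), (10, 3), (10, 4), (10, 5)]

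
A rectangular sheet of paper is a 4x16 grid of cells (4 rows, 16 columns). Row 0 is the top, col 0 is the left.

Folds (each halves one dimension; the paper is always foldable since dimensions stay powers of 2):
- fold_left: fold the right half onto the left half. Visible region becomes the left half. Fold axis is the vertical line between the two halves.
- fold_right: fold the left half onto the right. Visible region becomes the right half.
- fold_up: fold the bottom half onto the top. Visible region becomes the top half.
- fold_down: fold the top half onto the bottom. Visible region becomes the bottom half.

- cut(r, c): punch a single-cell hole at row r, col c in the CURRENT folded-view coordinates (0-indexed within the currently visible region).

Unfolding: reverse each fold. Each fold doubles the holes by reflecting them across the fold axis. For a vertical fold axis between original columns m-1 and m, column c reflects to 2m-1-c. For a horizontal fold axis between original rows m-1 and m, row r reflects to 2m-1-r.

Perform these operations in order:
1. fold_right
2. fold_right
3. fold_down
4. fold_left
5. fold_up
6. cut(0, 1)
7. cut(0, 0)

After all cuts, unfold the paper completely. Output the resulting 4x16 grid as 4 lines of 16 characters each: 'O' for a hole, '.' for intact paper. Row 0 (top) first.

Answer: OOOOOOOOOOOOOOOO
OOOOOOOOOOOOOOOO
OOOOOOOOOOOOOOOO
OOOOOOOOOOOOOOOO

Derivation:
Op 1 fold_right: fold axis v@8; visible region now rows[0,4) x cols[8,16) = 4x8
Op 2 fold_right: fold axis v@12; visible region now rows[0,4) x cols[12,16) = 4x4
Op 3 fold_down: fold axis h@2; visible region now rows[2,4) x cols[12,16) = 2x4
Op 4 fold_left: fold axis v@14; visible region now rows[2,4) x cols[12,14) = 2x2
Op 5 fold_up: fold axis h@3; visible region now rows[2,3) x cols[12,14) = 1x2
Op 6 cut(0, 1): punch at orig (2,13); cuts so far [(2, 13)]; region rows[2,3) x cols[12,14) = 1x2
Op 7 cut(0, 0): punch at orig (2,12); cuts so far [(2, 12), (2, 13)]; region rows[2,3) x cols[12,14) = 1x2
Unfold 1 (reflect across h@3): 4 holes -> [(2, 12), (2, 13), (3, 12), (3, 13)]
Unfold 2 (reflect across v@14): 8 holes -> [(2, 12), (2, 13), (2, 14), (2, 15), (3, 12), (3, 13), (3, 14), (3, 15)]
Unfold 3 (reflect across h@2): 16 holes -> [(0, 12), (0, 13), (0, 14), (0, 15), (1, 12), (1, 13), (1, 14), (1, 15), (2, 12), (2, 13), (2, 14), (2, 15), (3, 12), (3, 13), (3, 14), (3, 15)]
Unfold 4 (reflect across v@12): 32 holes -> [(0, 8), (0, 9), (0, 10), (0, 11), (0, 12), (0, 13), (0, 14), (0, 15), (1, 8), (1, 9), (1, 10), (1, 11), (1, 12), (1, 13), (1, 14), (1, 15), (2, 8), (2, 9), (2, 10), (2, 11), (2, 12), (2, 13), (2, 14), (2, 15), (3, 8), (3, 9), (3, 10), (3, 11), (3, 12), (3, 13), (3, 14), (3, 15)]
Unfold 5 (reflect across v@8): 64 holes -> [(0, 0), (0, 1), (0, 2), (0, 3), (0, 4), (0, 5), (0, 6), (0, 7), (0, 8), (0, 9), (0, 10), (0, 11), (0, 12), (0, 13), (0, 14), (0, 15), (1, 0), (1, 1), (1, 2), (1, 3), (1, 4), (1, 5), (1, 6), (1, 7), (1, 8), (1, 9), (1, 10), (1, 11), (1, 12), (1, 13), (1, 14), (1, 15), (2, 0), (2, 1), (2, 2), (2, 3), (2, 4), (2, 5), (2, 6), (2, 7), (2, 8), (2, 9), (2, 10), (2, 11), (2, 12), (2, 13), (2, 14), (2, 15), (3, 0), (3, 1), (3, 2), (3, 3), (3, 4), (3, 5), (3, 6), (3, 7), (3, 8), (3, 9), (3, 10), (3, 11), (3, 12), (3, 13), (3, 14), (3, 15)]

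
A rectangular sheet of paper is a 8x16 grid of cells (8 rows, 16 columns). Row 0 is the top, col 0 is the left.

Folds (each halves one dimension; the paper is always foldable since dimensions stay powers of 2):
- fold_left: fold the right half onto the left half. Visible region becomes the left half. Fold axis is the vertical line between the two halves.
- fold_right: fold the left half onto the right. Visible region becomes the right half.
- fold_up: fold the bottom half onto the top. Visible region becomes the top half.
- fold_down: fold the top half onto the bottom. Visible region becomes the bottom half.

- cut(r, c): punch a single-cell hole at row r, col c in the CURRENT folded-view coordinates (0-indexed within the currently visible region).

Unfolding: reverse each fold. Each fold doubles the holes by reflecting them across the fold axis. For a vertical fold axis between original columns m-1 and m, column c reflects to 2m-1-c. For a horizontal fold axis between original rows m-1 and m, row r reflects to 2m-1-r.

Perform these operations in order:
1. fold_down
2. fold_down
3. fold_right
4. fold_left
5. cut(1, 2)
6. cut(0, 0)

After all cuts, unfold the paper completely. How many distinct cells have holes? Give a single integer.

Answer: 32

Derivation:
Op 1 fold_down: fold axis h@4; visible region now rows[4,8) x cols[0,16) = 4x16
Op 2 fold_down: fold axis h@6; visible region now rows[6,8) x cols[0,16) = 2x16
Op 3 fold_right: fold axis v@8; visible region now rows[6,8) x cols[8,16) = 2x8
Op 4 fold_left: fold axis v@12; visible region now rows[6,8) x cols[8,12) = 2x4
Op 5 cut(1, 2): punch at orig (7,10); cuts so far [(7, 10)]; region rows[6,8) x cols[8,12) = 2x4
Op 6 cut(0, 0): punch at orig (6,8); cuts so far [(6, 8), (7, 10)]; region rows[6,8) x cols[8,12) = 2x4
Unfold 1 (reflect across v@12): 4 holes -> [(6, 8), (6, 15), (7, 10), (7, 13)]
Unfold 2 (reflect across v@8): 8 holes -> [(6, 0), (6, 7), (6, 8), (6, 15), (7, 2), (7, 5), (7, 10), (7, 13)]
Unfold 3 (reflect across h@6): 16 holes -> [(4, 2), (4, 5), (4, 10), (4, 13), (5, 0), (5, 7), (5, 8), (5, 15), (6, 0), (6, 7), (6, 8), (6, 15), (7, 2), (7, 5), (7, 10), (7, 13)]
Unfold 4 (reflect across h@4): 32 holes -> [(0, 2), (0, 5), (0, 10), (0, 13), (1, 0), (1, 7), (1, 8), (1, 15), (2, 0), (2, 7), (2, 8), (2, 15), (3, 2), (3, 5), (3, 10), (3, 13), (4, 2), (4, 5), (4, 10), (4, 13), (5, 0), (5, 7), (5, 8), (5, 15), (6, 0), (6, 7), (6, 8), (6, 15), (7, 2), (7, 5), (7, 10), (7, 13)]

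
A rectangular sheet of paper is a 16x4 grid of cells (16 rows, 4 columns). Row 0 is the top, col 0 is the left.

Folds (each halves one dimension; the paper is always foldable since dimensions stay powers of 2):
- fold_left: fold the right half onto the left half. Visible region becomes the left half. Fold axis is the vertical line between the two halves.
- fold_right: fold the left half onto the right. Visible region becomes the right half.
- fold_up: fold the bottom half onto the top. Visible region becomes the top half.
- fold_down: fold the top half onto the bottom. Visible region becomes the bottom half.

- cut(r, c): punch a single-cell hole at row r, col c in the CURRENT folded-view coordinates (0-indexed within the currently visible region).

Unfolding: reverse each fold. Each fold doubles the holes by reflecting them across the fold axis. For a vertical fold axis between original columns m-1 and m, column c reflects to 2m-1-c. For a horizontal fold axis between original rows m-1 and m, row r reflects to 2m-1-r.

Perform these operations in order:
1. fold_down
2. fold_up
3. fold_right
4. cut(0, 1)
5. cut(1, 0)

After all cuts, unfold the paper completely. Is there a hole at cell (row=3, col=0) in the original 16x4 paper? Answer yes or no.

Answer: no

Derivation:
Op 1 fold_down: fold axis h@8; visible region now rows[8,16) x cols[0,4) = 8x4
Op 2 fold_up: fold axis h@12; visible region now rows[8,12) x cols[0,4) = 4x4
Op 3 fold_right: fold axis v@2; visible region now rows[8,12) x cols[2,4) = 4x2
Op 4 cut(0, 1): punch at orig (8,3); cuts so far [(8, 3)]; region rows[8,12) x cols[2,4) = 4x2
Op 5 cut(1, 0): punch at orig (9,2); cuts so far [(8, 3), (9, 2)]; region rows[8,12) x cols[2,4) = 4x2
Unfold 1 (reflect across v@2): 4 holes -> [(8, 0), (8, 3), (9, 1), (9, 2)]
Unfold 2 (reflect across h@12): 8 holes -> [(8, 0), (8, 3), (9, 1), (9, 2), (14, 1), (14, 2), (15, 0), (15, 3)]
Unfold 3 (reflect across h@8): 16 holes -> [(0, 0), (0, 3), (1, 1), (1, 2), (6, 1), (6, 2), (7, 0), (7, 3), (8, 0), (8, 3), (9, 1), (9, 2), (14, 1), (14, 2), (15, 0), (15, 3)]
Holes: [(0, 0), (0, 3), (1, 1), (1, 2), (6, 1), (6, 2), (7, 0), (7, 3), (8, 0), (8, 3), (9, 1), (9, 2), (14, 1), (14, 2), (15, 0), (15, 3)]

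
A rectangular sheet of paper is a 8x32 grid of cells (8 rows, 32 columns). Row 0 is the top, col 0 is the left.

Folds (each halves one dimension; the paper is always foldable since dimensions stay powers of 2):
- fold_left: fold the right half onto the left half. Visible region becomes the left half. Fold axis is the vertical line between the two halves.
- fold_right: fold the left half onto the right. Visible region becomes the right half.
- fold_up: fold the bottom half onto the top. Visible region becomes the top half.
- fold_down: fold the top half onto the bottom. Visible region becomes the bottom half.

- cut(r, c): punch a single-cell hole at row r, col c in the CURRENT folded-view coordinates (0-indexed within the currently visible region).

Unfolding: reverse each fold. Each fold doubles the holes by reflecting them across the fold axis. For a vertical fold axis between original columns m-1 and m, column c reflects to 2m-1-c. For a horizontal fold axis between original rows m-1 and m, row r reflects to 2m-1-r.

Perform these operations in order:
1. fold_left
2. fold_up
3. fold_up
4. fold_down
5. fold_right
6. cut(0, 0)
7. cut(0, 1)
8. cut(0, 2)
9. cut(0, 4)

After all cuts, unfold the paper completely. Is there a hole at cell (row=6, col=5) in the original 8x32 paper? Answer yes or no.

Answer: yes

Derivation:
Op 1 fold_left: fold axis v@16; visible region now rows[0,8) x cols[0,16) = 8x16
Op 2 fold_up: fold axis h@4; visible region now rows[0,4) x cols[0,16) = 4x16
Op 3 fold_up: fold axis h@2; visible region now rows[0,2) x cols[0,16) = 2x16
Op 4 fold_down: fold axis h@1; visible region now rows[1,2) x cols[0,16) = 1x16
Op 5 fold_right: fold axis v@8; visible region now rows[1,2) x cols[8,16) = 1x8
Op 6 cut(0, 0): punch at orig (1,8); cuts so far [(1, 8)]; region rows[1,2) x cols[8,16) = 1x8
Op 7 cut(0, 1): punch at orig (1,9); cuts so far [(1, 8), (1, 9)]; region rows[1,2) x cols[8,16) = 1x8
Op 8 cut(0, 2): punch at orig (1,10); cuts so far [(1, 8), (1, 9), (1, 10)]; region rows[1,2) x cols[8,16) = 1x8
Op 9 cut(0, 4): punch at orig (1,12); cuts so far [(1, 8), (1, 9), (1, 10), (1, 12)]; region rows[1,2) x cols[8,16) = 1x8
Unfold 1 (reflect across v@8): 8 holes -> [(1, 3), (1, 5), (1, 6), (1, 7), (1, 8), (1, 9), (1, 10), (1, 12)]
Unfold 2 (reflect across h@1): 16 holes -> [(0, 3), (0, 5), (0, 6), (0, 7), (0, 8), (0, 9), (0, 10), (0, 12), (1, 3), (1, 5), (1, 6), (1, 7), (1, 8), (1, 9), (1, 10), (1, 12)]
Unfold 3 (reflect across h@2): 32 holes -> [(0, 3), (0, 5), (0, 6), (0, 7), (0, 8), (0, 9), (0, 10), (0, 12), (1, 3), (1, 5), (1, 6), (1, 7), (1, 8), (1, 9), (1, 10), (1, 12), (2, 3), (2, 5), (2, 6), (2, 7), (2, 8), (2, 9), (2, 10), (2, 12), (3, 3), (3, 5), (3, 6), (3, 7), (3, 8), (3, 9), (3, 10), (3, 12)]
Unfold 4 (reflect across h@4): 64 holes -> [(0, 3), (0, 5), (0, 6), (0, 7), (0, 8), (0, 9), (0, 10), (0, 12), (1, 3), (1, 5), (1, 6), (1, 7), (1, 8), (1, 9), (1, 10), (1, 12), (2, 3), (2, 5), (2, 6), (2, 7), (2, 8), (2, 9), (2, 10), (2, 12), (3, 3), (3, 5), (3, 6), (3, 7), (3, 8), (3, 9), (3, 10), (3, 12), (4, 3), (4, 5), (4, 6), (4, 7), (4, 8), (4, 9), (4, 10), (4, 12), (5, 3), (5, 5), (5, 6), (5, 7), (5, 8), (5, 9), (5, 10), (5, 12), (6, 3), (6, 5), (6, 6), (6, 7), (6, 8), (6, 9), (6, 10), (6, 12), (7, 3), (7, 5), (7, 6), (7, 7), (7, 8), (7, 9), (7, 10), (7, 12)]
Unfold 5 (reflect across v@16): 128 holes -> [(0, 3), (0, 5), (0, 6), (0, 7), (0, 8), (0, 9), (0, 10), (0, 12), (0, 19), (0, 21), (0, 22), (0, 23), (0, 24), (0, 25), (0, 26), (0, 28), (1, 3), (1, 5), (1, 6), (1, 7), (1, 8), (1, 9), (1, 10), (1, 12), (1, 19), (1, 21), (1, 22), (1, 23), (1, 24), (1, 25), (1, 26), (1, 28), (2, 3), (2, 5), (2, 6), (2, 7), (2, 8), (2, 9), (2, 10), (2, 12), (2, 19), (2, 21), (2, 22), (2, 23), (2, 24), (2, 25), (2, 26), (2, 28), (3, 3), (3, 5), (3, 6), (3, 7), (3, 8), (3, 9), (3, 10), (3, 12), (3, 19), (3, 21), (3, 22), (3, 23), (3, 24), (3, 25), (3, 26), (3, 28), (4, 3), (4, 5), (4, 6), (4, 7), (4, 8), (4, 9), (4, 10), (4, 12), (4, 19), (4, 21), (4, 22), (4, 23), (4, 24), (4, 25), (4, 26), (4, 28), (5, 3), (5, 5), (5, 6), (5, 7), (5, 8), (5, 9), (5, 10), (5, 12), (5, 19), (5, 21), (5, 22), (5, 23), (5, 24), (5, 25), (5, 26), (5, 28), (6, 3), (6, 5), (6, 6), (6, 7), (6, 8), (6, 9), (6, 10), (6, 12), (6, 19), (6, 21), (6, 22), (6, 23), (6, 24), (6, 25), (6, 26), (6, 28), (7, 3), (7, 5), (7, 6), (7, 7), (7, 8), (7, 9), (7, 10), (7, 12), (7, 19), (7, 21), (7, 22), (7, 23), (7, 24), (7, 25), (7, 26), (7, 28)]
Holes: [(0, 3), (0, 5), (0, 6), (0, 7), (0, 8), (0, 9), (0, 10), (0, 12), (0, 19), (0, 21), (0, 22), (0, 23), (0, 24), (0, 25), (0, 26), (0, 28), (1, 3), (1, 5), (1, 6), (1, 7), (1, 8), (1, 9), (1, 10), (1, 12), (1, 19), (1, 21), (1, 22), (1, 23), (1, 24), (1, 25), (1, 26), (1, 28), (2, 3), (2, 5), (2, 6), (2, 7), (2, 8), (2, 9), (2, 10), (2, 12), (2, 19), (2, 21), (2, 22), (2, 23), (2, 24), (2, 25), (2, 26), (2, 28), (3, 3), (3, 5), (3, 6), (3, 7), (3, 8), (3, 9), (3, 10), (3, 12), (3, 19), (3, 21), (3, 22), (3, 23), (3, 24), (3, 25), (3, 26), (3, 28), (4, 3), (4, 5), (4, 6), (4, 7), (4, 8), (4, 9), (4, 10), (4, 12), (4, 19), (4, 21), (4, 22), (4, 23), (4, 24), (4, 25), (4, 26), (4, 28), (5, 3), (5, 5), (5, 6), (5, 7), (5, 8), (5, 9), (5, 10), (5, 12), (5, 19), (5, 21), (5, 22), (5, 23), (5, 24), (5, 25), (5, 26), (5, 28), (6, 3), (6, 5), (6, 6), (6, 7), (6, 8), (6, 9), (6, 10), (6, 12), (6, 19), (6, 21), (6, 22), (6, 23), (6, 24), (6, 25), (6, 26), (6, 28), (7, 3), (7, 5), (7, 6), (7, 7), (7, 8), (7, 9), (7, 10), (7, 12), (7, 19), (7, 21), (7, 22), (7, 23), (7, 24), (7, 25), (7, 26), (7, 28)]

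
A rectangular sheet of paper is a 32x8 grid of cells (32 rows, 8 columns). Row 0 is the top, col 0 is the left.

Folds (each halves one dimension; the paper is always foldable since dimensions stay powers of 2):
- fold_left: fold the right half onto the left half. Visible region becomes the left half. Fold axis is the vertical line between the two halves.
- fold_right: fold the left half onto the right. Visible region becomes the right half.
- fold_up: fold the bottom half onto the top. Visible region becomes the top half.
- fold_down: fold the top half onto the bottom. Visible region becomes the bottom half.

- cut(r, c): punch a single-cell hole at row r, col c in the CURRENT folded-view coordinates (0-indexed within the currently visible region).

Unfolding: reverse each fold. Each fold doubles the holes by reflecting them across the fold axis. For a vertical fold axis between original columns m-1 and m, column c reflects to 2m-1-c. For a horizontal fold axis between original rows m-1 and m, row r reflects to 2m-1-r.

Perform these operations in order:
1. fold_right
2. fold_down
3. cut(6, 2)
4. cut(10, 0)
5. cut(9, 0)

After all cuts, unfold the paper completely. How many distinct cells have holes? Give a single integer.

Op 1 fold_right: fold axis v@4; visible region now rows[0,32) x cols[4,8) = 32x4
Op 2 fold_down: fold axis h@16; visible region now rows[16,32) x cols[4,8) = 16x4
Op 3 cut(6, 2): punch at orig (22,6); cuts so far [(22, 6)]; region rows[16,32) x cols[4,8) = 16x4
Op 4 cut(10, 0): punch at orig (26,4); cuts so far [(22, 6), (26, 4)]; region rows[16,32) x cols[4,8) = 16x4
Op 5 cut(9, 0): punch at orig (25,4); cuts so far [(22, 6), (25, 4), (26, 4)]; region rows[16,32) x cols[4,8) = 16x4
Unfold 1 (reflect across h@16): 6 holes -> [(5, 4), (6, 4), (9, 6), (22, 6), (25, 4), (26, 4)]
Unfold 2 (reflect across v@4): 12 holes -> [(5, 3), (5, 4), (6, 3), (6, 4), (9, 1), (9, 6), (22, 1), (22, 6), (25, 3), (25, 4), (26, 3), (26, 4)]

Answer: 12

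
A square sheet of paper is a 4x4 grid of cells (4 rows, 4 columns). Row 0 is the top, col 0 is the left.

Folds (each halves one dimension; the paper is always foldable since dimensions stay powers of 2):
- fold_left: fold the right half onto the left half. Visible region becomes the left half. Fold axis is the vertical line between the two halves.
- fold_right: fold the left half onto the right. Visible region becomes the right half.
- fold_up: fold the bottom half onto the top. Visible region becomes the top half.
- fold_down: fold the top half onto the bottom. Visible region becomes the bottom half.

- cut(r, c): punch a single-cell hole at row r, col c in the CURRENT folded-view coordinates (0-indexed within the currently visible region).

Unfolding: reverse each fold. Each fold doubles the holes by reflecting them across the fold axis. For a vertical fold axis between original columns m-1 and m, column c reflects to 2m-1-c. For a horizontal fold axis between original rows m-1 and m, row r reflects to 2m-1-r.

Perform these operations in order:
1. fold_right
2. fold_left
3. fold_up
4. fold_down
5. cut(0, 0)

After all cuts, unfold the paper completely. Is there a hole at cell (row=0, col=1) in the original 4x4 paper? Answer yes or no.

Op 1 fold_right: fold axis v@2; visible region now rows[0,4) x cols[2,4) = 4x2
Op 2 fold_left: fold axis v@3; visible region now rows[0,4) x cols[2,3) = 4x1
Op 3 fold_up: fold axis h@2; visible region now rows[0,2) x cols[2,3) = 2x1
Op 4 fold_down: fold axis h@1; visible region now rows[1,2) x cols[2,3) = 1x1
Op 5 cut(0, 0): punch at orig (1,2); cuts so far [(1, 2)]; region rows[1,2) x cols[2,3) = 1x1
Unfold 1 (reflect across h@1): 2 holes -> [(0, 2), (1, 2)]
Unfold 2 (reflect across h@2): 4 holes -> [(0, 2), (1, 2), (2, 2), (3, 2)]
Unfold 3 (reflect across v@3): 8 holes -> [(0, 2), (0, 3), (1, 2), (1, 3), (2, 2), (2, 3), (3, 2), (3, 3)]
Unfold 4 (reflect across v@2): 16 holes -> [(0, 0), (0, 1), (0, 2), (0, 3), (1, 0), (1, 1), (1, 2), (1, 3), (2, 0), (2, 1), (2, 2), (2, 3), (3, 0), (3, 1), (3, 2), (3, 3)]
Holes: [(0, 0), (0, 1), (0, 2), (0, 3), (1, 0), (1, 1), (1, 2), (1, 3), (2, 0), (2, 1), (2, 2), (2, 3), (3, 0), (3, 1), (3, 2), (3, 3)]

Answer: yes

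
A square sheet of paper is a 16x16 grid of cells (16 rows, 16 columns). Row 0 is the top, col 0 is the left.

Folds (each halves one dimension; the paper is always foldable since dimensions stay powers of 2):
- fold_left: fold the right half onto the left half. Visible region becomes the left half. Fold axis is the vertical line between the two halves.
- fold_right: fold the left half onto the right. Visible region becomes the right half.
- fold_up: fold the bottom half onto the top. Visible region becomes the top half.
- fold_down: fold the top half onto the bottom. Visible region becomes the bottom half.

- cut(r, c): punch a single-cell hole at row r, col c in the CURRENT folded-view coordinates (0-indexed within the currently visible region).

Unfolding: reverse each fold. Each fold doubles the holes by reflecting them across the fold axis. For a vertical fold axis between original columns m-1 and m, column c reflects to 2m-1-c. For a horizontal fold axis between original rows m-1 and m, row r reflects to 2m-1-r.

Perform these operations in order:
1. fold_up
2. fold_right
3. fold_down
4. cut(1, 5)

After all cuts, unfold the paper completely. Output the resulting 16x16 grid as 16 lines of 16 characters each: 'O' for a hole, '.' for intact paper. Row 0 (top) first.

Answer: ................
................
..O..........O..
................
................
..O..........O..
................
................
................
................
..O..........O..
................
................
..O..........O..
................
................

Derivation:
Op 1 fold_up: fold axis h@8; visible region now rows[0,8) x cols[0,16) = 8x16
Op 2 fold_right: fold axis v@8; visible region now rows[0,8) x cols[8,16) = 8x8
Op 3 fold_down: fold axis h@4; visible region now rows[4,8) x cols[8,16) = 4x8
Op 4 cut(1, 5): punch at orig (5,13); cuts so far [(5, 13)]; region rows[4,8) x cols[8,16) = 4x8
Unfold 1 (reflect across h@4): 2 holes -> [(2, 13), (5, 13)]
Unfold 2 (reflect across v@8): 4 holes -> [(2, 2), (2, 13), (5, 2), (5, 13)]
Unfold 3 (reflect across h@8): 8 holes -> [(2, 2), (2, 13), (5, 2), (5, 13), (10, 2), (10, 13), (13, 2), (13, 13)]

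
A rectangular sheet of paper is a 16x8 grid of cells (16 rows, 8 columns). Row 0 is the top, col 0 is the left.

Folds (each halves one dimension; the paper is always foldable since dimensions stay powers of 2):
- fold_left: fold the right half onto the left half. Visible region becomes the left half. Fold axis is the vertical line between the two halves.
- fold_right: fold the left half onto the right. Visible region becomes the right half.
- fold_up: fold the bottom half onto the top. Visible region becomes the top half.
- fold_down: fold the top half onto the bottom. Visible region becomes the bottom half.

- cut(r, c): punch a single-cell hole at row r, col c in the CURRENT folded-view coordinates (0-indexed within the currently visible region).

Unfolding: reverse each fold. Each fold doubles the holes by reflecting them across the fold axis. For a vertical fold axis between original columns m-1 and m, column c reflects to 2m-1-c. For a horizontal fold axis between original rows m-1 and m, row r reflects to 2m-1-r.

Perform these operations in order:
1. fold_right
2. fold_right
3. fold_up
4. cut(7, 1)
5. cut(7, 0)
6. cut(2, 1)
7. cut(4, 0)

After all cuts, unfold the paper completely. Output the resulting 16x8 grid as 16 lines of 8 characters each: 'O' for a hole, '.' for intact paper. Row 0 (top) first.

Op 1 fold_right: fold axis v@4; visible region now rows[0,16) x cols[4,8) = 16x4
Op 2 fold_right: fold axis v@6; visible region now rows[0,16) x cols[6,8) = 16x2
Op 3 fold_up: fold axis h@8; visible region now rows[0,8) x cols[6,8) = 8x2
Op 4 cut(7, 1): punch at orig (7,7); cuts so far [(7, 7)]; region rows[0,8) x cols[6,8) = 8x2
Op 5 cut(7, 0): punch at orig (7,6); cuts so far [(7, 6), (7, 7)]; region rows[0,8) x cols[6,8) = 8x2
Op 6 cut(2, 1): punch at orig (2,7); cuts so far [(2, 7), (7, 6), (7, 7)]; region rows[0,8) x cols[6,8) = 8x2
Op 7 cut(4, 0): punch at orig (4,6); cuts so far [(2, 7), (4, 6), (7, 6), (7, 7)]; region rows[0,8) x cols[6,8) = 8x2
Unfold 1 (reflect across h@8): 8 holes -> [(2, 7), (4, 6), (7, 6), (7, 7), (8, 6), (8, 7), (11, 6), (13, 7)]
Unfold 2 (reflect across v@6): 16 holes -> [(2, 4), (2, 7), (4, 5), (4, 6), (7, 4), (7, 5), (7, 6), (7, 7), (8, 4), (8, 5), (8, 6), (8, 7), (11, 5), (11, 6), (13, 4), (13, 7)]
Unfold 3 (reflect across v@4): 32 holes -> [(2, 0), (2, 3), (2, 4), (2, 7), (4, 1), (4, 2), (4, 5), (4, 6), (7, 0), (7, 1), (7, 2), (7, 3), (7, 4), (7, 5), (7, 6), (7, 7), (8, 0), (8, 1), (8, 2), (8, 3), (8, 4), (8, 5), (8, 6), (8, 7), (11, 1), (11, 2), (11, 5), (11, 6), (13, 0), (13, 3), (13, 4), (13, 7)]

Answer: ........
........
O..OO..O
........
.OO..OO.
........
........
OOOOOOOO
OOOOOOOO
........
........
.OO..OO.
........
O..OO..O
........
........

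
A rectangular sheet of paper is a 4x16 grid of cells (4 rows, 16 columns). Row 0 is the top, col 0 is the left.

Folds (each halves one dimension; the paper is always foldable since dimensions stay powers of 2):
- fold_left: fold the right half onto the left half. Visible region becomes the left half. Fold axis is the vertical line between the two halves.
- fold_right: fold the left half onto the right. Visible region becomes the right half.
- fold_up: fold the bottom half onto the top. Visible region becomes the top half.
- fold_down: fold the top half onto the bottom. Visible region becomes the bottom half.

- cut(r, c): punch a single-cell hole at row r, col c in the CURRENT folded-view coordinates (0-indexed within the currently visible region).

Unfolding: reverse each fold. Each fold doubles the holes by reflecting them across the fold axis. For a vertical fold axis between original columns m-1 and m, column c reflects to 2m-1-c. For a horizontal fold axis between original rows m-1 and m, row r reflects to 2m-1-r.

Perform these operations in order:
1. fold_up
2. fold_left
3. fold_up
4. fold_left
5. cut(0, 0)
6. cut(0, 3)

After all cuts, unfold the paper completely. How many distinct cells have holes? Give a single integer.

Answer: 32

Derivation:
Op 1 fold_up: fold axis h@2; visible region now rows[0,2) x cols[0,16) = 2x16
Op 2 fold_left: fold axis v@8; visible region now rows[0,2) x cols[0,8) = 2x8
Op 3 fold_up: fold axis h@1; visible region now rows[0,1) x cols[0,8) = 1x8
Op 4 fold_left: fold axis v@4; visible region now rows[0,1) x cols[0,4) = 1x4
Op 5 cut(0, 0): punch at orig (0,0); cuts so far [(0, 0)]; region rows[0,1) x cols[0,4) = 1x4
Op 6 cut(0, 3): punch at orig (0,3); cuts so far [(0, 0), (0, 3)]; region rows[0,1) x cols[0,4) = 1x4
Unfold 1 (reflect across v@4): 4 holes -> [(0, 0), (0, 3), (0, 4), (0, 7)]
Unfold 2 (reflect across h@1): 8 holes -> [(0, 0), (0, 3), (0, 4), (0, 7), (1, 0), (1, 3), (1, 4), (1, 7)]
Unfold 3 (reflect across v@8): 16 holes -> [(0, 0), (0, 3), (0, 4), (0, 7), (0, 8), (0, 11), (0, 12), (0, 15), (1, 0), (1, 3), (1, 4), (1, 7), (1, 8), (1, 11), (1, 12), (1, 15)]
Unfold 4 (reflect across h@2): 32 holes -> [(0, 0), (0, 3), (0, 4), (0, 7), (0, 8), (0, 11), (0, 12), (0, 15), (1, 0), (1, 3), (1, 4), (1, 7), (1, 8), (1, 11), (1, 12), (1, 15), (2, 0), (2, 3), (2, 4), (2, 7), (2, 8), (2, 11), (2, 12), (2, 15), (3, 0), (3, 3), (3, 4), (3, 7), (3, 8), (3, 11), (3, 12), (3, 15)]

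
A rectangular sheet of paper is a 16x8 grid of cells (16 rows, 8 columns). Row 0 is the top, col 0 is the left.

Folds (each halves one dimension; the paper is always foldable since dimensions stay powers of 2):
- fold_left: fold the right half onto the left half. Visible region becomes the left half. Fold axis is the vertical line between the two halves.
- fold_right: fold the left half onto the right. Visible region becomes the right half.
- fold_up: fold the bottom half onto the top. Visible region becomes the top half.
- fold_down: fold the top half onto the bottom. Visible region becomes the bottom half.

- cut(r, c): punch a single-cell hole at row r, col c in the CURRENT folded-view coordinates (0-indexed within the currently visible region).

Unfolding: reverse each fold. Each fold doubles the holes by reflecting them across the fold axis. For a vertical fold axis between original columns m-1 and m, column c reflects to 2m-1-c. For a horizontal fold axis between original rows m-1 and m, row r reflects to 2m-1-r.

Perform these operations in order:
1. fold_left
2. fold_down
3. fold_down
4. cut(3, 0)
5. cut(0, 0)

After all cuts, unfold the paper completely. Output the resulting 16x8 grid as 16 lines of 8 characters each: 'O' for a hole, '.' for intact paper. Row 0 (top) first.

Answer: O......O
........
........
O......O
O......O
........
........
O......O
O......O
........
........
O......O
O......O
........
........
O......O

Derivation:
Op 1 fold_left: fold axis v@4; visible region now rows[0,16) x cols[0,4) = 16x4
Op 2 fold_down: fold axis h@8; visible region now rows[8,16) x cols[0,4) = 8x4
Op 3 fold_down: fold axis h@12; visible region now rows[12,16) x cols[0,4) = 4x4
Op 4 cut(3, 0): punch at orig (15,0); cuts so far [(15, 0)]; region rows[12,16) x cols[0,4) = 4x4
Op 5 cut(0, 0): punch at orig (12,0); cuts so far [(12, 0), (15, 0)]; region rows[12,16) x cols[0,4) = 4x4
Unfold 1 (reflect across h@12): 4 holes -> [(8, 0), (11, 0), (12, 0), (15, 0)]
Unfold 2 (reflect across h@8): 8 holes -> [(0, 0), (3, 0), (4, 0), (7, 0), (8, 0), (11, 0), (12, 0), (15, 0)]
Unfold 3 (reflect across v@4): 16 holes -> [(0, 0), (0, 7), (3, 0), (3, 7), (4, 0), (4, 7), (7, 0), (7, 7), (8, 0), (8, 7), (11, 0), (11, 7), (12, 0), (12, 7), (15, 0), (15, 7)]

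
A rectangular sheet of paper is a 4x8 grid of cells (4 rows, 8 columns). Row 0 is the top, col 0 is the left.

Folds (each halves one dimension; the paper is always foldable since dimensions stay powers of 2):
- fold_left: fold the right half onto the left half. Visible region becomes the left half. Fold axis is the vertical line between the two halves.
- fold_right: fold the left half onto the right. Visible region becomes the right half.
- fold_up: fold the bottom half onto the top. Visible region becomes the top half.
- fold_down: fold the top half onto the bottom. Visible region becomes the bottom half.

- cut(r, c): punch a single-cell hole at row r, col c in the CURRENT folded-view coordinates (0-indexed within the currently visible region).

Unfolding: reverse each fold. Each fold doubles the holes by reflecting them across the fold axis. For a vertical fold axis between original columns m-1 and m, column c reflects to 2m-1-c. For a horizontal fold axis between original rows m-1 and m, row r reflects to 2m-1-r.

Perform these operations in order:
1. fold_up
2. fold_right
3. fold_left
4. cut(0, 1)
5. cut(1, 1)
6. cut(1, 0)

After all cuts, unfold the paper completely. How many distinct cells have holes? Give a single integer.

Op 1 fold_up: fold axis h@2; visible region now rows[0,2) x cols[0,8) = 2x8
Op 2 fold_right: fold axis v@4; visible region now rows[0,2) x cols[4,8) = 2x4
Op 3 fold_left: fold axis v@6; visible region now rows[0,2) x cols[4,6) = 2x2
Op 4 cut(0, 1): punch at orig (0,5); cuts so far [(0, 5)]; region rows[0,2) x cols[4,6) = 2x2
Op 5 cut(1, 1): punch at orig (1,5); cuts so far [(0, 5), (1, 5)]; region rows[0,2) x cols[4,6) = 2x2
Op 6 cut(1, 0): punch at orig (1,4); cuts so far [(0, 5), (1, 4), (1, 5)]; region rows[0,2) x cols[4,6) = 2x2
Unfold 1 (reflect across v@6): 6 holes -> [(0, 5), (0, 6), (1, 4), (1, 5), (1, 6), (1, 7)]
Unfold 2 (reflect across v@4): 12 holes -> [(0, 1), (0, 2), (0, 5), (0, 6), (1, 0), (1, 1), (1, 2), (1, 3), (1, 4), (1, 5), (1, 6), (1, 7)]
Unfold 3 (reflect across h@2): 24 holes -> [(0, 1), (0, 2), (0, 5), (0, 6), (1, 0), (1, 1), (1, 2), (1, 3), (1, 4), (1, 5), (1, 6), (1, 7), (2, 0), (2, 1), (2, 2), (2, 3), (2, 4), (2, 5), (2, 6), (2, 7), (3, 1), (3, 2), (3, 5), (3, 6)]

Answer: 24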